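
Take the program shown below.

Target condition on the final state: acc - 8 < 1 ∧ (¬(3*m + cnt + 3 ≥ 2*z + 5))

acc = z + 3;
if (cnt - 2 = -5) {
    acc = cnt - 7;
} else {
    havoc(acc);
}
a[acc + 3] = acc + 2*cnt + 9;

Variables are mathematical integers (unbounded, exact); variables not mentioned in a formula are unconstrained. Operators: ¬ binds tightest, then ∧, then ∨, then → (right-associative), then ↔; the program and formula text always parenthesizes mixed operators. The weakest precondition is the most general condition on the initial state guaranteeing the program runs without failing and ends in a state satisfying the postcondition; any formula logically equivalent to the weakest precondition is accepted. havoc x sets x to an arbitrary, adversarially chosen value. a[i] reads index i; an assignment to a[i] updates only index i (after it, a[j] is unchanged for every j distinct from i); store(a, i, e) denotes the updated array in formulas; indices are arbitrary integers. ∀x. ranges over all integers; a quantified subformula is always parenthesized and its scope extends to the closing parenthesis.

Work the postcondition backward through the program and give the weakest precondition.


Working backward. After the program, the postcondition acc - 8 < 1 ∧ (¬(3*m + cnt + 3 ≥ 2*z + 5)) must hold; in canonical form it is acc < 9 ∧ (¬(cnt + 3*m ≥ 2*z + 2)).
Before a[acc + 3] := acc + 2*cnt + 9: acc < 9 ∧ (¬(cnt + 3*m ≥ 2*z + 2))
Then branch requires cnt < 16 ∧ (¬(cnt + 3*m ≥ 2*z + 2)); else branch requires ∀acc_1. (acc_1 < 9 ∧ (¬(cnt + 3*m ≥ 2*z + 2))).
Before the if: (cnt = -3 → (cnt < 16 ∧ (¬(cnt + 3*m ≥ 2*z + 2)))) ∧ ((¬(cnt = -3)) → (∀acc_1. (acc_1 < 9 ∧ (¬(cnt + 3*m ≥ 2*z + 2)))))
Before acc := z + 3: (cnt = -3 → (cnt < 16 ∧ (¬(cnt + 3*m ≥ 2*z + 2)))) ∧ ((¬(cnt = -3)) → (∀acc_1. (acc_1 < 9 ∧ (¬(cnt + 3*m ≥ 2*z + 2)))))
Answer: WP = (cnt = -3 → (cnt < 16 ∧ (¬(cnt + 3*m ≥ 2*z + 2)))) ∧ ((¬(cnt = -3)) → (∀acc_1. (acc_1 < 9 ∧ (¬(cnt + 3*m ≥ 2*z + 2)))))


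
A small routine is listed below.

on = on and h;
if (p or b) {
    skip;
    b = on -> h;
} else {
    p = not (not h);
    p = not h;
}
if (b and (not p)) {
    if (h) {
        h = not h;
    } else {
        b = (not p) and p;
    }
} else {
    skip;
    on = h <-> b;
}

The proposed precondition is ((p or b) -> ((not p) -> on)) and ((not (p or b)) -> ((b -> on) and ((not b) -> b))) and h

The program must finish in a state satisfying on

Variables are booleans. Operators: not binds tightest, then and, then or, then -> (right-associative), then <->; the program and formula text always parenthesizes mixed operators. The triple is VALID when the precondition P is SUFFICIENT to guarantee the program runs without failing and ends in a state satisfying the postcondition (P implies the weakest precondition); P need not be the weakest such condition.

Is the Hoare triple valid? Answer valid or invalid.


Working backward. After the program, on must hold.
Then branch requires (h -> on) and ((not h) -> on); else branch requires h <-> b.
Before the if: ((b and (not p)) -> ((h -> on) and ((not h) -> on))) and ((not (b and (not p))) -> (h <-> b))
Then branch requires (((on -> h) and (not p)) -> ((h -> on) and ((not h) -> on))) and ((not ((on -> h) and (not p))) -> (h <-> (on -> h))); else branch requires ((b and h) -> ((h -> on) and ((not h) -> on))) and ((not (b and h)) -> (h <-> b)).
Before the if: ((p or b) -> ((((on -> h) and (not p)) -> ((h -> on) and ((not h) -> on))) and ((not ((on -> h) and (not p))) -> (h <-> (on -> h))))) and ((not (p or b)) -> (((b and h) -> ((h -> on) and ((not h) -> on))) and ((not (b and h)) -> (h <-> b))))
Before on := on and h: ((p or b) -> (((((on and h) -> h) and (not p)) -> ((h -> (on and h)) and ((not h) -> (on and h)))) and ((not (((on and h) -> h) and (not p))) -> (h <-> ((on and h) -> h))))) and ((not (p or b)) -> (((b and h) -> ((h -> (on and h)) and ((not h) -> (on and h)))) and ((not (b and h)) -> (h <-> b))))
The weakest precondition is ((p or b) -> (((((on and h) -> h) and (not p)) -> ((h -> (on and h)) and ((not h) -> (on and h)))) and ((not (((on and h) -> h) and (not p))) -> (h <-> ((on and h) -> h))))) and ((not (p or b)) -> (((b and h) -> ((h -> (on and h)) and ((not h) -> (on and h)))) and ((not (b and h)) -> (h <-> b)))).
Check whether ((p or b) -> ((not p) -> on)) and ((not (p or b)) -> ((b -> on) and ((not b) -> b))) and h implies it.
Every state satisfying the precondition satisfies the weakest precondition: the implication holds.
Answer: valid


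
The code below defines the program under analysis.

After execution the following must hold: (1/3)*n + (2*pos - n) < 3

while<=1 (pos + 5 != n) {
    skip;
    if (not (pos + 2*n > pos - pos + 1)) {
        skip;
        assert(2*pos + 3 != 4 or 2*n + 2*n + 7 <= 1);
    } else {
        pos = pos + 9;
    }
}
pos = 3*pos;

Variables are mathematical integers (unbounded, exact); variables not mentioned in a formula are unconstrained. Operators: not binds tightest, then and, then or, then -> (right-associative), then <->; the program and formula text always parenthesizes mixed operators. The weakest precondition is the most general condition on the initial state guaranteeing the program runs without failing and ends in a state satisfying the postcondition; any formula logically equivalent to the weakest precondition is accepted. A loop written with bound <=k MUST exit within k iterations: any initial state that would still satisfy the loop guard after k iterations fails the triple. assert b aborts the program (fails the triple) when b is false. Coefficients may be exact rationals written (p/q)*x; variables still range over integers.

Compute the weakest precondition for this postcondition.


Working backward. After the program, the postcondition (1/3)*n + (2*pos - n) < 3 must hold; in canonical form it is 2*pos < (2/3)*n + 3.
Before pos := 3*pos: 6*pos < (2/3)*n + 3
Before the loop (bound <=1), unroll the exhaustion recursion (WP_0 = exit-now case; WP_j = one more guarded iteration, up to j = 1):
  WP_0: (not (pos != n - 5)) and 6*pos < (2/3)*n + 3
  WP_1: (pos != n - 5 -> (((not (2*n + pos > 1)) -> ((2*pos != 1 or 4*n <= -6) and (not (pos != n - 5)) and 6*pos < (2/3)*n + 3)) and (2*n + pos > 1 -> ((not (pos != n - 14)) and 6*pos < (2/3)*n - 51)))) and ((not (pos != n - 5)) -> 6*pos < (2/3)*n + 3)
So before the loop: (pos != n - 5 -> (((not (2*n + pos > 1)) -> ((2*pos != 1 or 4*n <= -6) and (not (pos != n - 5)) and 6*pos < (2/3)*n + 3)) and (2*n + pos > 1 -> ((not (pos != n - 14)) and 6*pos < (2/3)*n - 51)))) and ((not (pos != n - 5)) -> 6*pos < (2/3)*n + 3)
Answer: WP = (pos != n - 5 -> (((not (2*n + pos > 1)) -> ((2*pos != 1 or 4*n <= -6) and (not (pos != n - 5)) and 6*pos < (2/3)*n + 3)) and (2*n + pos > 1 -> ((not (pos != n - 14)) and 6*pos < (2/3)*n - 51)))) and ((not (pos != n - 5)) -> 6*pos < (2/3)*n + 3)


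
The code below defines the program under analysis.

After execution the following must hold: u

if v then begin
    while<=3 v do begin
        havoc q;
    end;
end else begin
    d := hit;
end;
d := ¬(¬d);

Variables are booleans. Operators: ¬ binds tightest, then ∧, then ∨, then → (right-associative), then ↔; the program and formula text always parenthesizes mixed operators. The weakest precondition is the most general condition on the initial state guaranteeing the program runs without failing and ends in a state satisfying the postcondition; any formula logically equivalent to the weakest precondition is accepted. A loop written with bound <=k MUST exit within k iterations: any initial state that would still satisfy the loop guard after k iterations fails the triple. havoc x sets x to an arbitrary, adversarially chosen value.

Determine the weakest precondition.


Working backward. After the program, u must hold.
Before d := ¬(¬d): u
Then branch requires (v → ((v → ((v → ((¬v) ∧ u)) ∧ ((¬v) → u))) ∧ ((¬v) → u))) ∧ ((¬v) → u); else branch requires u.
Before the if: (v → ((v → ((v → ((v → ((¬v) ∧ u)) ∧ ((¬v) → u))) ∧ ((¬v) → u))) ∧ ((¬v) → u))) ∧ ((¬v) → u)
Answer: WP = (v → ((v → ((v → ((v → ((¬v) ∧ u)) ∧ ((¬v) → u))) ∧ ((¬v) → u))) ∧ ((¬v) → u))) ∧ ((¬v) → u)


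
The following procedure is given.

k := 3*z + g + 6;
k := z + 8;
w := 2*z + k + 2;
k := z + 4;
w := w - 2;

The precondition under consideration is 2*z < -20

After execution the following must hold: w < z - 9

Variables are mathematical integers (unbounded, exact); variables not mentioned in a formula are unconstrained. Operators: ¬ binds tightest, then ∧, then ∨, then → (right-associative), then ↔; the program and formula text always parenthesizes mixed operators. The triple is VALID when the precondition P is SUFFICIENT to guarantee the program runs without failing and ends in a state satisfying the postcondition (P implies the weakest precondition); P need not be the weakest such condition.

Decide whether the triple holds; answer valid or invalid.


Working backward. After the program, w < z - 9 must hold.
Before w := w - 2: w < z - 7
Before k := z + 4: w < z - 7
Before w := 2*z + k + 2: k + z < -9
Before k := z + 8: 2*z < -17
Before k := 3*z + g + 6: 2*z < -17
The weakest precondition is 2*z < -17.
Check whether 2*z < -20 implies it.
Every state satisfying the precondition satisfies the weakest precondition: the implication holds.
Answer: valid


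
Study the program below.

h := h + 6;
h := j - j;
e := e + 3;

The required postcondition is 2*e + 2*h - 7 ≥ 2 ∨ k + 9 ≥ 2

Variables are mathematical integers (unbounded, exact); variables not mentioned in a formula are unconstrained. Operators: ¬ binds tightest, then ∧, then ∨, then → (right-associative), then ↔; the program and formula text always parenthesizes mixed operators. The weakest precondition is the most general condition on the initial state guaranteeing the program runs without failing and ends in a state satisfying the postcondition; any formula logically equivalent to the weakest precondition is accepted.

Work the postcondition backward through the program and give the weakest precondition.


Working backward. After the program, the postcondition 2*e + 2*h - 7 ≥ 2 ∨ k + 9 ≥ 2 must hold; in canonical form it is 2*e + 2*h ≥ 9 ∨ k ≥ -7.
Before e := e + 3: 2*e + 2*h ≥ 3 ∨ k ≥ -7
Before h := j - j: 2*e ≥ 3 ∨ k ≥ -7
Before h := h + 6: 2*e ≥ 3 ∨ k ≥ -7
Answer: WP = 2*e ≥ 3 ∨ k ≥ -7


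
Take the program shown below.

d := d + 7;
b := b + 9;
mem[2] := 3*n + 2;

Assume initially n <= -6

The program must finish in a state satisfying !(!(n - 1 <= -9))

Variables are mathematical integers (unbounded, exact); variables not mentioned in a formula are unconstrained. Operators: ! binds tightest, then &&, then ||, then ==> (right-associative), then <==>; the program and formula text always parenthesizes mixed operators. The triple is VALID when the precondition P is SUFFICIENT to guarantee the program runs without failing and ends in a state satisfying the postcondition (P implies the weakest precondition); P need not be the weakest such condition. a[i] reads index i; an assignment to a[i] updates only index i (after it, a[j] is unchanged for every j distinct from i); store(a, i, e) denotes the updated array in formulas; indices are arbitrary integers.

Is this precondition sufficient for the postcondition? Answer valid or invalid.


Working backward. After the program, the postcondition !(!(n - 1 <= -9)) must hold; in canonical form it is n <= -8.
Before mem[2] := 3*n + 2: n <= -8
Before b := b + 9: n <= -8
Before d := d + 7: n <= -8
The weakest precondition is n <= -8.
Check whether n <= -6 implies it.
Countermodel: at the initial state n = -7, the precondition holds but the weakest precondition fails.
Answer: invalid


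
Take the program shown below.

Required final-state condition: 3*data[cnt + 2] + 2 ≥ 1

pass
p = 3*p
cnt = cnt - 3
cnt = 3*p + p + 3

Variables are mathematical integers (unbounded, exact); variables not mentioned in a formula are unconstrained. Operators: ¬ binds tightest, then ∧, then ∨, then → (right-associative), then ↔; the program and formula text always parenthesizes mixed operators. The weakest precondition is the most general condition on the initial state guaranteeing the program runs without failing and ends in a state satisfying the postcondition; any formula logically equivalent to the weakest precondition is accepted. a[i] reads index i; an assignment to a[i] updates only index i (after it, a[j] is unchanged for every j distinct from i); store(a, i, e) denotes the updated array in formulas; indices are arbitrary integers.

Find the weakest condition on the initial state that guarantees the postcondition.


Working backward. After the program, the postcondition 3*data[cnt + 2] + 2 ≥ 1 must hold; in canonical form it is 3*data[cnt + 2] ≥ -1.
Before cnt := 3*p + p + 3: 3*data[4*p + 5] ≥ -1
Before cnt := cnt - 3: 3*data[4*p + 5] ≥ -1
Before p := 3*p: 3*data[12*p + 5] ≥ -1
Before skip: 3*data[12*p + 5] ≥ -1
Answer: WP = 3*data[12*p + 5] ≥ -1


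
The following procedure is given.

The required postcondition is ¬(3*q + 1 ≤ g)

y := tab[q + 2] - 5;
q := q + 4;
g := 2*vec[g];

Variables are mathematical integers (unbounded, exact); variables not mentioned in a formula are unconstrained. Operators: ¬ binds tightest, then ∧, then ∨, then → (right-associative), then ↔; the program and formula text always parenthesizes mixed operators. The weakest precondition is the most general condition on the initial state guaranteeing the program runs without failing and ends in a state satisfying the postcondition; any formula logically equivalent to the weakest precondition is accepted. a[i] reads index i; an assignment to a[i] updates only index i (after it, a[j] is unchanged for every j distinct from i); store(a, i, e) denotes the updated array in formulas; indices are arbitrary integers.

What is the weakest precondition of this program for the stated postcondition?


Working backward. After the program, the postcondition ¬(3*q + 1 ≤ g) must hold; in canonical form it is ¬(3*q ≤ g - 1).
Before g := 2*vec[g]: ¬(3*q ≤ 2*vec[g] - 1)
Before q := q + 4: ¬(3*q ≤ 2*vec[g] - 13)
Before y := tab[q + 2] - 5: ¬(3*q ≤ 2*vec[g] - 13)
Answer: WP = ¬(3*q ≤ 2*vec[g] - 13)


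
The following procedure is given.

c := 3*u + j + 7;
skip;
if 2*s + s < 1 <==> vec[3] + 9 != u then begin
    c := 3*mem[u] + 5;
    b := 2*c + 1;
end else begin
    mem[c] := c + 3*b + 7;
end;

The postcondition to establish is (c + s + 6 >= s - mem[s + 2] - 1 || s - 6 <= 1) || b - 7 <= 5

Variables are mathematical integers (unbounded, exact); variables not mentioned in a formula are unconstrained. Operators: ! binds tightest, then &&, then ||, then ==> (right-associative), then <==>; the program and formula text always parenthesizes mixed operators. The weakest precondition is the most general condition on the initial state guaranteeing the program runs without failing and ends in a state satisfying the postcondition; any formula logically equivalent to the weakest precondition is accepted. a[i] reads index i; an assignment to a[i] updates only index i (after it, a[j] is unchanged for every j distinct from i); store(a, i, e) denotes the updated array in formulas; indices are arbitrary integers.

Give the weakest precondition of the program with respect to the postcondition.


Working backward. After the program, the postcondition (c + s + 6 >= s - mem[s + 2] - 1 || s - 6 <= 1) || b - 7 <= 5 must hold; in canonical form it is mem[s + 2] + c >= -7 || s <= 7 || b <= 12.
Then branch requires mem[s + 2] + 3*mem[u] >= -12 || s <= 7 || 6*mem[u] <= 1; else branch requires store(mem, c, 3*b + c + 7)[s + 2] + c >= -7 || s <= 7 || b <= 12.
Before the if: ((3*s < 1 <==> vec[3] != u - 9) ==> (mem[s + 2] + 3*mem[u] >= -12 || s <= 7 || 6*mem[u] <= 1)) && ((!(3*s < 1 <==> vec[3] != u - 9)) ==> (store(mem, c, 3*b + c + 7)[s + 2] + c >= -7 || s <= 7 || b <= 12))
Before skip: ((3*s < 1 <==> vec[3] != u - 9) ==> (mem[s + 2] + 3*mem[u] >= -12 || s <= 7 || 6*mem[u] <= 1)) && ((!(3*s < 1 <==> vec[3] != u - 9)) ==> (store(mem, c, 3*b + c + 7)[s + 2] + c >= -7 || s <= 7 || b <= 12))
Before c := 3*u + j + 7: ((3*s < 1 <==> vec[3] != u - 9) ==> (mem[s + 2] + 3*mem[u] >= -12 || s <= 7 || 6*mem[u] <= 1)) && ((!(3*s < 1 <==> vec[3] != u - 9)) ==> (store(mem, j + 3*u + 7, 3*b + j + 3*u + 14)[s + 2] + j + 3*u >= -14 || s <= 7 || b <= 12))
Answer: WP = ((3*s < 1 <==> vec[3] != u - 9) ==> (mem[s + 2] + 3*mem[u] >= -12 || s <= 7 || 6*mem[u] <= 1)) && ((!(3*s < 1 <==> vec[3] != u - 9)) ==> (store(mem, j + 3*u + 7, 3*b + j + 3*u + 14)[s + 2] + j + 3*u >= -14 || s <= 7 || b <= 12))


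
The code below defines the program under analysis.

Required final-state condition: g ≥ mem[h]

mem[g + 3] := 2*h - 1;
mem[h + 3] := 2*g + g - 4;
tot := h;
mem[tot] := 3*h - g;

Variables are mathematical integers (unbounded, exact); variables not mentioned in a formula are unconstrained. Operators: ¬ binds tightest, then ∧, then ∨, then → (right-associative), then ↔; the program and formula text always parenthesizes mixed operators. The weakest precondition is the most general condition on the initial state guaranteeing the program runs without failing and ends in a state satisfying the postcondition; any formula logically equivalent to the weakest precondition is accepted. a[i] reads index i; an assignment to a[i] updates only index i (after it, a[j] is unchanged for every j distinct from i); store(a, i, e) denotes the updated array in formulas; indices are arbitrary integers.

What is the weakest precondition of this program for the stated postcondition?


Working backward. After the program, g ≥ mem[h] must hold.
Before mem[tot] := 3*h - g: g ≥ store(mem, tot, -g + 3*h)[h]
Before tot := h: g ≥ store(mem, h, -g + 3*h)[h]
Before mem[h + 3] := 2*g + g - 4: g ≥ store(store(mem, h + 3, 3*g - 4), h, -g + 3*h)[h]
Before mem[g + 3] := 2*h - 1: g ≥ store(store(store(mem, g + 3, 2*h - 1), h + 3, 3*g - 4), h, -g + 3*h)[h]
Answer: WP = g ≥ store(store(store(mem, g + 3, 2*h - 1), h + 3, 3*g - 4), h, -g + 3*h)[h]


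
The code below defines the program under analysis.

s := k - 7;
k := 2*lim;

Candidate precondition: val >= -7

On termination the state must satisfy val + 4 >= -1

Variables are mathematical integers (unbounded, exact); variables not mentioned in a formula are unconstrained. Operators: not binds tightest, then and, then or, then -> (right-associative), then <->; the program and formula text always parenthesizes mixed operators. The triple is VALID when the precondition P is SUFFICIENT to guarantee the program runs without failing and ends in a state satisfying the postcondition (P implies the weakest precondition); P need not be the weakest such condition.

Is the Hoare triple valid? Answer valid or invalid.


Working backward. After the program, the postcondition val + 4 >= -1 must hold; in canonical form it is val >= -5.
Before k := 2*lim: val >= -5
Before s := k - 7: val >= -5
The weakest precondition is val >= -5.
Check whether val >= -7 implies it.
Countermodel: at the initial state val = -7, the precondition holds but the weakest precondition fails.
Answer: invalid


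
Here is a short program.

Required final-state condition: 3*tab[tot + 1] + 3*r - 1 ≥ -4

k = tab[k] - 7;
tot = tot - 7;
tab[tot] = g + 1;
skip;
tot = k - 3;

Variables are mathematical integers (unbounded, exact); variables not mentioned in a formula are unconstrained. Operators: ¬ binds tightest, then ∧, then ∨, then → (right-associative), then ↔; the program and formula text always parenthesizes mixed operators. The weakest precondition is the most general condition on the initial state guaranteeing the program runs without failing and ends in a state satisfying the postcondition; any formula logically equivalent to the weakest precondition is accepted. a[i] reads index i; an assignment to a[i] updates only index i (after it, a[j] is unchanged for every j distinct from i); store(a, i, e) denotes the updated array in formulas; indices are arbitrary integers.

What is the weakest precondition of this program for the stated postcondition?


Working backward. After the program, the postcondition 3*tab[tot + 1] + 3*r - 1 ≥ -4 must hold; in canonical form it is 3*tab[tot + 1] + 3*r ≥ -3.
Before tot := k - 3: 3*tab[k - 2] + 3*r ≥ -3
Before skip: 3*tab[k - 2] + 3*r ≥ -3
Before tab[tot] := g + 1: 3*store(tab, tot, g + 1)[k - 2] + 3*r ≥ -3
Before tot := tot - 7: 3*store(tab, tot - 7, g + 1)[k - 2] + 3*r ≥ -3
Before k := tab[k] - 7: 3*store(tab, tot - 7, g + 1)[tab[k] - 9] + 3*r ≥ -3
Answer: WP = 3*store(tab, tot - 7, g + 1)[tab[k] - 9] + 3*r ≥ -3


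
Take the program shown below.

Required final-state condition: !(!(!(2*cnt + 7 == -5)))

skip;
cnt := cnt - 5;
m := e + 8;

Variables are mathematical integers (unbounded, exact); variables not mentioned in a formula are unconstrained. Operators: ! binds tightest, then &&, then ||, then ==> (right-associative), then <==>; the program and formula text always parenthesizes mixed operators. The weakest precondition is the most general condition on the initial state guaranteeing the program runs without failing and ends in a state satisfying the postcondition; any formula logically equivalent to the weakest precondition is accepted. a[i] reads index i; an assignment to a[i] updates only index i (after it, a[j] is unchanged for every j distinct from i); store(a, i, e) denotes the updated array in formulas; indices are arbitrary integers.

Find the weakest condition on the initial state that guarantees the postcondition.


Working backward. After the program, the postcondition !(!(!(2*cnt + 7 == -5))) must hold; in canonical form it is !(2*cnt == -12).
Before m := e + 8: !(2*cnt == -12)
Before cnt := cnt - 5: !(2*cnt == -2)
Before skip: !(2*cnt == -2)
Answer: WP = !(2*cnt == -2)


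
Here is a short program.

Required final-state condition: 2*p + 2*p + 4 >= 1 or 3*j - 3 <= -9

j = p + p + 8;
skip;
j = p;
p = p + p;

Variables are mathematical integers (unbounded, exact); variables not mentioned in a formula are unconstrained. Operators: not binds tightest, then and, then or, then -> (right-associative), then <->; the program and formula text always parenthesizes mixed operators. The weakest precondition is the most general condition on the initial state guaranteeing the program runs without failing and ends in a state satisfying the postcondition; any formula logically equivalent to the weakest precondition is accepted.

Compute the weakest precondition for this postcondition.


Working backward. After the program, the postcondition 2*p + 2*p + 4 >= 1 or 3*j - 3 <= -9 must hold; in canonical form it is 4*p >= -3 or 3*j <= -6.
Before p := p + p: 8*p >= -3 or 3*j <= -6
Before j := p: 8*p >= -3 or 3*p <= -6
Before skip: 8*p >= -3 or 3*p <= -6
Before j := p + p + 8: 8*p >= -3 or 3*p <= -6
Answer: WP = 8*p >= -3 or 3*p <= -6


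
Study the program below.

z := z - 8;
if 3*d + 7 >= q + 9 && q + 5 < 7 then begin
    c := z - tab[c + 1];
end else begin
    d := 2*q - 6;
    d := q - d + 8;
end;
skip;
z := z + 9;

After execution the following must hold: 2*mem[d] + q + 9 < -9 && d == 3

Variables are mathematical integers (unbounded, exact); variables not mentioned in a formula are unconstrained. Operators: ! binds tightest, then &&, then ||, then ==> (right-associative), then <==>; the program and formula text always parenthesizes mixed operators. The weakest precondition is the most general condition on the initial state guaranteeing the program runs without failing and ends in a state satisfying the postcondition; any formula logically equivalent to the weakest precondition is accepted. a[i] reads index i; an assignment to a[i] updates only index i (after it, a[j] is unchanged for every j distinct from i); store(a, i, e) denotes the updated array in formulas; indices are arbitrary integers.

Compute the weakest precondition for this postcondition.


Working backward. After the program, the postcondition 2*mem[d] + q + 9 < -9 && d == 3 must hold; in canonical form it is 2*mem[d] + q < -18 && d == 3.
Before z := z + 9: 2*mem[d] + q < -18 && d == 3
Before skip: 2*mem[d] + q < -18 && d == 3
Then branch requires 2*mem[d] + q < -18 && d == 3; else branch requires 2*mem[-q + 14] + q < -18 && q == 11.
Before the if: ((3*d >= q + 2 && q < 2) ==> (2*mem[d] + q < -18 && d == 3)) && ((!(3*d >= q + 2 && q < 2)) ==> (2*mem[-q + 14] + q < -18 && q == 11))
Before z := z - 8: ((3*d >= q + 2 && q < 2) ==> (2*mem[d] + q < -18 && d == 3)) && ((!(3*d >= q + 2 && q < 2)) ==> (2*mem[-q + 14] + q < -18 && q == 11))
Answer: WP = ((3*d >= q + 2 && q < 2) ==> (2*mem[d] + q < -18 && d == 3)) && ((!(3*d >= q + 2 && q < 2)) ==> (2*mem[-q + 14] + q < -18 && q == 11))


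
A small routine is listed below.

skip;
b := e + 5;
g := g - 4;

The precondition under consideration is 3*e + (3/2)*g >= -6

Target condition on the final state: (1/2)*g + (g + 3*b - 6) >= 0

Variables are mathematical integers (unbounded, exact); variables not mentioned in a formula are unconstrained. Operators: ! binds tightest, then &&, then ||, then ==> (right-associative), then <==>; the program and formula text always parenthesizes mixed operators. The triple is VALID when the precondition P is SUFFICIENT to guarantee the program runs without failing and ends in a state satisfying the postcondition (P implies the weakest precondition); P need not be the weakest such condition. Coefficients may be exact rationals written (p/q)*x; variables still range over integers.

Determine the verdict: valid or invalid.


Working backward. After the program, the postcondition (1/2)*g + (g + 3*b - 6) >= 0 must hold; in canonical form it is 3*b + (3/2)*g >= 6.
Before g := g - 4: 3*b + (3/2)*g >= 12
Before b := e + 5: 3*e + (3/2)*g >= -3
Before skip: 3*e + (3/2)*g >= -3
The weakest precondition is 3*e + (3/2)*g >= -3.
Check whether 3*e + (3/2)*g >= -6 implies it.
Countermodel: at the initial state e = -2, g = 1, the precondition holds but the weakest precondition fails.
Answer: invalid


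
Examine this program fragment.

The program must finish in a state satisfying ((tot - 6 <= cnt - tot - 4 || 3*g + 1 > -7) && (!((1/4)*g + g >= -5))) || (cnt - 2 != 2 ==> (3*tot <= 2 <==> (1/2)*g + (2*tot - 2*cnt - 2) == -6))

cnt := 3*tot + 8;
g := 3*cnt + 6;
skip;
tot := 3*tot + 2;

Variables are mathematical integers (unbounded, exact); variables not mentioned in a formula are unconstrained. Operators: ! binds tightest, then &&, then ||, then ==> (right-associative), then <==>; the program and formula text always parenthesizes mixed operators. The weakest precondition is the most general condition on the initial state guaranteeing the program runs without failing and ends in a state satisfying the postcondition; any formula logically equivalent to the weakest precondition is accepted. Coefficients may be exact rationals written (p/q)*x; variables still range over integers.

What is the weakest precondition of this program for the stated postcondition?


Working backward. After the program, the postcondition ((tot - 6 <= cnt - tot - 4 || 3*g + 1 > -7) && (!((1/4)*g + g >= -5))) || (cnt - 2 != 2 ==> (3*tot <= 2 <==> (1/2)*g + (2*tot - 2*cnt - 2) == -6)) must hold; in canonical form it is ((2*tot <= cnt + 2 || 3*g > -8) && (!((5/4)*g >= -5))) || (cnt != 4 ==> (3*tot <= 2 <==> (1/2)*g + 2*tot == 2*cnt - 4)).
Before tot := 3*tot + 2: ((6*tot <= cnt - 2 || 3*g > -8) && (!((5/4)*g >= -5))) || (cnt != 4 ==> (9*tot <= -4 <==> (1/2)*g + 6*tot == 2*cnt - 8))
Before skip: ((6*tot <= cnt - 2 || 3*g > -8) && (!((5/4)*g >= -5))) || (cnt != 4 ==> (9*tot <= -4 <==> (1/2)*g + 6*tot == 2*cnt - 8))
Before g := 3*cnt + 6: ((6*tot <= cnt - 2 || 9*cnt > -26) && (!((15/4)*cnt >= -25/2))) || (cnt != 4 ==> (9*tot <= -4 <==> 6*tot == (1/2)*cnt - 11))
Before cnt := 3*tot + 8: ((3*tot <= 6 || 27*tot > -98) && (!((45/4)*tot >= -85/2))) || (3*tot != -4 ==> (9*tot <= -4 <==> (9/2)*tot == -7))
Answer: WP = ((3*tot <= 6 || 27*tot > -98) && (!((45/4)*tot >= -85/2))) || (3*tot != -4 ==> (9*tot <= -4 <==> (9/2)*tot == -7))


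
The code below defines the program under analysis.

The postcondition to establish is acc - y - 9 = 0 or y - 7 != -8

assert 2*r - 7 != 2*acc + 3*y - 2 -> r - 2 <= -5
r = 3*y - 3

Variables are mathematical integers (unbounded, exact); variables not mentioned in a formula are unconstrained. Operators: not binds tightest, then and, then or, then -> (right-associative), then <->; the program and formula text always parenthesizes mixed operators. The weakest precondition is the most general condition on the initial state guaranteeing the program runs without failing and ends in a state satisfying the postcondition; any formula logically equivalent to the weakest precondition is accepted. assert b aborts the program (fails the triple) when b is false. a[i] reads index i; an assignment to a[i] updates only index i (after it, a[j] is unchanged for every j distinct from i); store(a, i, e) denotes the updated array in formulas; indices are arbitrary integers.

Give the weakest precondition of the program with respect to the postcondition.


Working backward. After the program, the postcondition acc - y - 9 = 0 or y - 7 != -8 must hold; in canonical form it is acc = y + 9 or y != -1.
Before r := 3*y - 3: acc = y + 9 or y != -1
Before assert 2*r - 7 != 2*acc + 3*y - 2 -> r - 2 <= -5: (2*r != 2*acc + 3*y + 5 -> r <= -3) and (acc = y + 9 or y != -1)
Answer: WP = (2*r != 2*acc + 3*y + 5 -> r <= -3) and (acc = y + 9 or y != -1)


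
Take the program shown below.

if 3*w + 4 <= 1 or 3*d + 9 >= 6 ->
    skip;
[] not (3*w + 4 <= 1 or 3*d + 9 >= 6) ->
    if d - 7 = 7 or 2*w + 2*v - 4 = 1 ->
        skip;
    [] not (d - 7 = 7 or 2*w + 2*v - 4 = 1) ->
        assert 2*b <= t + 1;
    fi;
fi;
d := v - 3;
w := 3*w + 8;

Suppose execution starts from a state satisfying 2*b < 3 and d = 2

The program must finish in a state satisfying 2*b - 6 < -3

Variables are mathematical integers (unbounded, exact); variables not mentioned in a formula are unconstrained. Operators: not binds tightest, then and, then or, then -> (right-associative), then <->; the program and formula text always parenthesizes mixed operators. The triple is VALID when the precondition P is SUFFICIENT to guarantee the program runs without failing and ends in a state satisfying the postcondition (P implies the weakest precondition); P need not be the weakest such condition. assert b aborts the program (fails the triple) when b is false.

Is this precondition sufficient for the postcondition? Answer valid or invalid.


Working backward. After the program, the postcondition 2*b - 6 < -3 must hold; in canonical form it is 2*b < 3.
Before w := 3*w + 8: 2*b < 3
Before d := v - 3: 2*b < 3
Then branch requires 2*b < 3; else branch requires ((d = 14 or 2*v + 2*w = 5) -> 2*b < 3) and ((not (d = 14 or 2*v + 2*w = 5)) -> (2*b <= t + 1 and 2*b < 3)).
Before the if: ((3*w <= -3 or 3*d >= -3) -> 2*b < 3) and ((not (3*w <= -3 or 3*d >= -3)) -> (((d = 14 or 2*v + 2*w = 5) -> 2*b < 3) and ((not (d = 14 or 2*v + 2*w = 5)) -> (2*b <= t + 1 and 2*b < 3))))
The weakest precondition is ((3*w <= -3 or 3*d >= -3) -> 2*b < 3) and ((not (3*w <= -3 or 3*d >= -3)) -> (((d = 14 or 2*v + 2*w = 5) -> 2*b < 3) and ((not (d = 14 or 2*v + 2*w = 5)) -> (2*b <= t + 1 and 2*b < 3)))).
Check whether 2*b < 3 and d = 2 implies it.
Every state satisfying the precondition satisfies the weakest precondition: the implication holds.
Answer: valid


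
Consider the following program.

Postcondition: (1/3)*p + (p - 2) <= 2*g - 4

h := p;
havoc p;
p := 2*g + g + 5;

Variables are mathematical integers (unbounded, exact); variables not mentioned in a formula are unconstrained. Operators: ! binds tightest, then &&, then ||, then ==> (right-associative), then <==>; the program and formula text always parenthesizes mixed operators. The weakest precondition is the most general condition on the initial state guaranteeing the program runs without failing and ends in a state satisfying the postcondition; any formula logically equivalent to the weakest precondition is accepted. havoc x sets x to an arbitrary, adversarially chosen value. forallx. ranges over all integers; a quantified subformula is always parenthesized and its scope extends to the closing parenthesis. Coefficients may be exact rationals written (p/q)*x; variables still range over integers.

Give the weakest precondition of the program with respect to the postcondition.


Working backward. After the program, the postcondition (1/3)*p + (p - 2) <= 2*g - 4 must hold; in canonical form it is (4/3)*p <= 2*g - 2.
Before p := 2*g + g + 5: 2*g <= -26/3
Before havoc p: 2*g <= -26/3
Before h := p: 2*g <= -26/3
Answer: WP = 2*g <= -26/3


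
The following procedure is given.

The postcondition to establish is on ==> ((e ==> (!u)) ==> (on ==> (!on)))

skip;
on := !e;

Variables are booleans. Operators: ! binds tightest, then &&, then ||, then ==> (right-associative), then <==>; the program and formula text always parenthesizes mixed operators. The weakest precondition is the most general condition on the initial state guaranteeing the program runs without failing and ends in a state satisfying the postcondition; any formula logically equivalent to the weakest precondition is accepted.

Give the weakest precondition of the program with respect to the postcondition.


Working backward. After the program, on ==> ((e ==> (!u)) ==> (on ==> (!on))) must hold.
Before on := !e: (!e) ==> ((e ==> (!u)) ==> ((!e) ==> e))
Before skip: (!e) ==> ((e ==> (!u)) ==> ((!e) ==> e))
Answer: WP = (!e) ==> ((e ==> (!u)) ==> ((!e) ==> e))


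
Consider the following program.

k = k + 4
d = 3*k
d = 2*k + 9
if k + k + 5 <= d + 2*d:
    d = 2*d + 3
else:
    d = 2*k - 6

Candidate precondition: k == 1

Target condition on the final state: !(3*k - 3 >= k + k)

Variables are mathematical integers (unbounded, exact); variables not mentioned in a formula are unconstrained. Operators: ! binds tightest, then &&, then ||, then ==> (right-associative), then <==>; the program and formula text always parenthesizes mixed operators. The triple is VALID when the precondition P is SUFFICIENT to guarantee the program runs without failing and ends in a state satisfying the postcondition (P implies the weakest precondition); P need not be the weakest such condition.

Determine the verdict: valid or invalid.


Working backward. After the program, the postcondition !(3*k - 3 >= k + k) must hold; in canonical form it is !(k >= 3).
Then branch requires !(k >= 3); else branch requires !(k >= 3).
Before the if: (2*k <= 3*d - 5 ==> (!(k >= 3))) && ((!(2*k <= 3*d - 5)) ==> (!(k >= 3)))
Before d := 2*k + 9: (4*k >= -22 ==> (!(k >= 3))) && ((!(4*k >= -22)) ==> (!(k >= 3)))
Before d := 3*k: (4*k >= -22 ==> (!(k >= 3))) && ((!(4*k >= -22)) ==> (!(k >= 3)))
Before k := k + 4: (4*k >= -38 ==> (!(k >= -1))) && ((!(4*k >= -38)) ==> (!(k >= -1)))
The weakest precondition is (4*k >= -38 ==> (!(k >= -1))) && ((!(4*k >= -38)) ==> (!(k >= -1))).
Check whether k == 1 implies it.
Countermodel: at the initial state k = 1, the precondition holds but the weakest precondition fails.
Answer: invalid


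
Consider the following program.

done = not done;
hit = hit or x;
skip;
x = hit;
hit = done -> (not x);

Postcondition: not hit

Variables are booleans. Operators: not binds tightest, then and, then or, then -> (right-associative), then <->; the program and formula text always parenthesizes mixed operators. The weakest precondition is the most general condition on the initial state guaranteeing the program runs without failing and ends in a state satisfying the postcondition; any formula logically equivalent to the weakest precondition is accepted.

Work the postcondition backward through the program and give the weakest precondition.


Working backward. After the program, not hit must hold.
Before hit := done -> (not x): not (done -> (not x))
Before x := hit: not (done -> (not hit))
Before skip: not (done -> (not hit))
Before hit := hit or x: not (done -> (not (hit or x)))
Before done := not done: not ((not done) -> (not (hit or x)))
Answer: WP = not ((not done) -> (not (hit or x)))


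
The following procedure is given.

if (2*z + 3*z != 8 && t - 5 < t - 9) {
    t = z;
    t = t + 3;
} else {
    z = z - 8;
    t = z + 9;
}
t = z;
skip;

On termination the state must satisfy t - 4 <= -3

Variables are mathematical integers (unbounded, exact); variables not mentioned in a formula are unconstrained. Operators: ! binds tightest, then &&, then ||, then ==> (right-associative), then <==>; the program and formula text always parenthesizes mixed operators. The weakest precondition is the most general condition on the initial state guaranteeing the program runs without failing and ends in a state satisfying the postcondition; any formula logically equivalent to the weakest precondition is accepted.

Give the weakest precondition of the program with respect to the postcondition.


Working backward. After the program, the postcondition t - 4 <= -3 must hold; in canonical form it is t <= 1.
Before skip: t <= 1
Before t := z: z <= 1
Then branch requires z <= 1; else branch requires z <= 9.
Before the if: z <= 9
Answer: WP = z <= 9


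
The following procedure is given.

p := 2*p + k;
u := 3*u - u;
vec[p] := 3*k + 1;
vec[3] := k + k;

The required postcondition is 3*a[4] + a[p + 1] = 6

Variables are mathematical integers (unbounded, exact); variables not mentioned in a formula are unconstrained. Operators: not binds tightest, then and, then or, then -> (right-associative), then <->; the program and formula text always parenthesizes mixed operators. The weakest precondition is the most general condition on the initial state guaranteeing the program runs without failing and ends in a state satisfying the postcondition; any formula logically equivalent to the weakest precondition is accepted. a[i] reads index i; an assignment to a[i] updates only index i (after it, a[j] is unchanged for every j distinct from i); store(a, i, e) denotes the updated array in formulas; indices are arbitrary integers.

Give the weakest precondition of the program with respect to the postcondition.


Working backward. After the program, the postcondition 3*a[4] + a[p + 1] = 6 must hold; in canonical form it is a[p + 1] + 3*a[4] = 6.
Before vec[3] := k + k: a[p + 1] + 3*a[4] = 6
Before vec[p] := 3*k + 1: a[p + 1] + 3*a[4] = 6
Before u := 3*u - u: a[p + 1] + 3*a[4] = 6
Before p := 2*p + k: a[k + 2*p + 1] + 3*a[4] = 6
Answer: WP = a[k + 2*p + 1] + 3*a[4] = 6


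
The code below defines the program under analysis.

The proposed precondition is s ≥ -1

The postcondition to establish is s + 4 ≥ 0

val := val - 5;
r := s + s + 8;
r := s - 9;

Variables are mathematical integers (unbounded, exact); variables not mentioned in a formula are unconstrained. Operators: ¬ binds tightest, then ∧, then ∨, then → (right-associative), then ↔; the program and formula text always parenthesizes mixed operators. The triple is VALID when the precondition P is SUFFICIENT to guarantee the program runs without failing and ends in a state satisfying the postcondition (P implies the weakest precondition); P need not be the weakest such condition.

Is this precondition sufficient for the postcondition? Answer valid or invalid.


Working backward. After the program, the postcondition s + 4 ≥ 0 must hold; in canonical form it is s ≥ -4.
Before r := s - 9: s ≥ -4
Before r := s + s + 8: s ≥ -4
Before val := val - 5: s ≥ -4
The weakest precondition is s ≥ -4.
Check whether s ≥ -1 implies it.
Every state satisfying the precondition satisfies the weakest precondition: the implication holds.
Answer: valid


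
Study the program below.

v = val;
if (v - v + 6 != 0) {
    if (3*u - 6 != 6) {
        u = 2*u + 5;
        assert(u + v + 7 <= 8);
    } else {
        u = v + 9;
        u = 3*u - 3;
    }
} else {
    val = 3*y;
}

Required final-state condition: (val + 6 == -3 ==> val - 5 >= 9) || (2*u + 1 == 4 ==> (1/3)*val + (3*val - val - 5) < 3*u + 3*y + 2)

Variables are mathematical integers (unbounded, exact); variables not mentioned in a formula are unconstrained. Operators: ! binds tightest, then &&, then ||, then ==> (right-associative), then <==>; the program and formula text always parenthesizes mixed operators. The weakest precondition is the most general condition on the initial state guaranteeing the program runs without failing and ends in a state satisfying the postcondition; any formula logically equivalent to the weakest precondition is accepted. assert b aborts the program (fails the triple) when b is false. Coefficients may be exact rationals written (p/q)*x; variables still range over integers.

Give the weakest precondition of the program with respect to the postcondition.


Working backward. After the program, the postcondition (val + 6 == -3 ==> val - 5 >= 9) || (2*u + 1 == 4 ==> (1/3)*val + (3*val - val - 5) < 3*u + 3*y + 2) must hold; in canonical form it is (val == -9 ==> val >= 14) || (2*u == 3 ==> (7/3)*val < 3*u + 3*y + 7).
Then branch requires (3*u != 12 ==> (2*u + v <= -4 && ((val == -9 ==> val >= 14) || (4*u == -7 ==> (7/3)*val < 6*u + 3*y + 22)))) && ((!(3*u != 12)) ==> ((val == -9 ==> val >= 14) || (6*v == -45 ==> (7/3)*val < 9*v + 3*y + 79))); else branch requires (3*y == -9 ==> 3*y >= 14) || (2*u == 3 ==> 4*y < 3*u + 7).
Before the if: (3*u != 12 ==> (2*u + v <= -4 && ((val == -9 ==> val >= 14) || (4*u == -7 ==> (7/3)*val < 6*u + 3*y + 22)))) && ((!(3*u != 12)) ==> ((val == -9 ==> val >= 14) || (6*v == -45 ==> (7/3)*val < 9*v + 3*y + 79)))
Before v := val: (3*u != 12 ==> (2*u + val <= -4 && ((val == -9 ==> val >= 14) || (4*u == -7 ==> (7/3)*val < 6*u + 3*y + 22)))) && ((!(3*u != 12)) ==> ((val == -9 ==> val >= 14) || (6*val == -45 ==> (20/3)*val + 3*y > -79)))
Answer: WP = (3*u != 12 ==> (2*u + val <= -4 && ((val == -9 ==> val >= 14) || (4*u == -7 ==> (7/3)*val < 6*u + 3*y + 22)))) && ((!(3*u != 12)) ==> ((val == -9 ==> val >= 14) || (6*val == -45 ==> (20/3)*val + 3*y > -79)))
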